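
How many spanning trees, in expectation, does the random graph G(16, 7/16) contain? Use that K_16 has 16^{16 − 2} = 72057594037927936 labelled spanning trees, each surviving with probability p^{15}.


K_16 has 16^{16 − 2} = 72057594037927936 labelled spanning trees.
For each such spanning tree H, let X_H = 1 if all 15 edges of H are present in G. Then P[X_H = 1] = p^{15} = (7/16)^{15} = 4747561509943/1152921504606846976.
Summing the indicators: E[X] = Σ_H E[X_H] = 72057594037927936 · p^{15} = 72057594037927936 · 4747561509943/1152921504606846976 = 4747561509943/16.
Numerically: E[X] ≈ 2.97e+11.

E[X] = 72057594037927936 · (7/16)^{15} = 4747561509943/16 ≈ 2.97e+11.


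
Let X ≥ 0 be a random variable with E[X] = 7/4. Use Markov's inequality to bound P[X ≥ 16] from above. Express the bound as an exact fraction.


μ = E[X] = 7/4, a = 16.
Markov: P[X ≥ 16] ≤ μ/a = (7/4)/16 = 7/64.
Numerically: ≈ 0.1094.
(Since a = 16 > μ = 1.7500, the bound 7/64 is < 1 and informative.)

P[X ≥ 16] ≤ 7/64 ≈ 0.1094.


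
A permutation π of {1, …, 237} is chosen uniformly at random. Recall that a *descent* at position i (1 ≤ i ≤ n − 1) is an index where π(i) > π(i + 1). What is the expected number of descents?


Write X = Σ X_I over i = 1, …, 236, with X_I the indicator of one descent.
There are 236 indicators.
For each fixed i, the pair (π(i), π(i+1)) is a uniformly random ordered pair of distinct values from {1, …, 237}; by symmetry P[π(i) > π(i+1)] = 1/2.
By linearity: E[X] = 236 · (1/2) = (237 − 1) · (1/2) = 118 ≈ 118.00000.

E[X] = 118 = 118.00000.


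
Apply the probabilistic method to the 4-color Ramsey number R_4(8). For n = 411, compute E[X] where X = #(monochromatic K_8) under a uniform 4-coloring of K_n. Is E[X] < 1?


E[X] = C(411, 8) · 4^{1 − 28} = 18855821462126715 · 4^{−27} = 18855821462126715/18014398509481984.
As a reduced fraction: E[X] = 18855821462126715/18014398509481984 ≈ 1.046708.
Is E[X] < 1? NO.
Since E[X] ≥ 1, the first-moment bound is inconclusive at n = 411; it does NOT by itself certify R_4(8) > 411.

E[X] = 18855821462126715/18014398509481984 ≈ 1.046708; E[X] ≥ 1; first-moment method inconclusive here.


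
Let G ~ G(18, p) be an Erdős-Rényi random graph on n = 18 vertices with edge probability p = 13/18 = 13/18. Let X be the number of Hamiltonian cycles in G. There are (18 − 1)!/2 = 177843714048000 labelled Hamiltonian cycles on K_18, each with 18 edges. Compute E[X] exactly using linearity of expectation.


K_18 has (18 − 1)!/2 = 177843714048000 labelled Hamiltonian cycles.
For each such Hamiltonian cycle H, let X_H = 1 if all 18 edges of H are present in G. Then P[X_H = 1] = p^{18} = (13/18)^{18} = 112455406951957393129/39346408075296537575424.
By linearity: E[X] = Σ_H E[X_H] = 177843714048000 · p^{18} = 177843714048000 · 112455406951957393129/39346408075296537575424 = 1674446952588776589016668875/3294258113514384.
Numerically: E[X] ≈ 5.08e+11.

E[X] = 177843714048000 · (13/18)^{18} = 1674446952588776589016668875/3294258113514384 ≈ 5.08e+11.


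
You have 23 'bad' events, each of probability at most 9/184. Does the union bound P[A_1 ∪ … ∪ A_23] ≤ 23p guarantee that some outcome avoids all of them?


Union bound: P[∪_{i=1}^{23} A_i] ≤ Σ_i P[A_i] ≤ 23·p = 23·(9/184) = 9/8.
Numerically: 9/8 ≈ 1.125000.
Is 9/8 < 1? NO.
Since the bound 9/8 is ≥ 1, the union bound is uninformative here; it does NOT by itself certify existence.

23·p = 9/8 ≈ 1.125000; existence NOT certified by the union bound.


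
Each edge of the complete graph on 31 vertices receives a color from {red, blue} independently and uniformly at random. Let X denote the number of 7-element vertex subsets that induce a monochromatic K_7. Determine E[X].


Let X = Σ_S X_S over the C(31, 7) = 2629575 subsets S of size 7, where X_S = 1 if the K_7 on S is monochromatic.
For a fixed S, the K_7 on S has C(7, 2) = 21 edges. P[all 21 edges red] = (1/2)^21, and likewise for blue, so P[monochromatic] = 2·(1/2)^21 = 2^{1 − 21} = 1/1048576.
By linearity: E[X] = C(31, 7) · 2^{1 − 21} = 2629575 · 1/1048576 = 2629575/1048576.
Numerically: E[X] ≈ 2.508.

E[X] = C(31,7)·2^(1−C(7,2)) = 2629575/1048576 ≈ 2.508.


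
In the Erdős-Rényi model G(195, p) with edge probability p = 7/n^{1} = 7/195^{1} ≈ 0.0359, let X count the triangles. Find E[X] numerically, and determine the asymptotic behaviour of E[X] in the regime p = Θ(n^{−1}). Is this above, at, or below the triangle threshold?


Number of potential triangles: C(195, 3) = 1216865.
Each occurs with probability p³ ≈ (0.0359)³ ≈ 4.625837e-05.
By linearity: E[X] = C(195, 3)·p³ ≈ 1216865 · 4.625837e-05 ≈ 56.2902.
Here α = 1, so p = 7/n is exactly at the triangle threshold p ~ 1/n. Asymptotically E[X] → c³/6 = 7³/6 = 343/6 ≈ 57.1667, a bounded constant. In this regime the triangle count is asymptotically Poisson(c³/6).

E[X] ≈ 56.2902; in regime p = Θ(1/n^{1}) E[X] stays bounded (at the triangle threshold p ~ 1/n).


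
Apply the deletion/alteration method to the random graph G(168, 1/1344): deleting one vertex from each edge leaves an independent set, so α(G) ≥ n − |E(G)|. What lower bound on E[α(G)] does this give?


E[|E(G)|] = C(168, 2)·p = 14028 · (1/1344) = 167/16.
E[α(G)] ≥ n − E[|E(G)|] = 168 − 167/16 = 2521/16.
Numerically: ≈ 157.562.
(This is only a lower bound; the true E[α(G)] may be larger.)

E[α(G)] ≥ 2521/16 ≈ 157.562.


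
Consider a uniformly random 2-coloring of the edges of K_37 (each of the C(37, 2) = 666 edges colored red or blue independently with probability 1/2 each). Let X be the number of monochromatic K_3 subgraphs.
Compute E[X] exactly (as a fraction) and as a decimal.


Let X = Σ_S X_S over the C(37, 3) = 7770 subsets S of size 3, where X_S = 1 if the K_3 on S is monochromatic.
For a fixed S, the K_3 on S has C(3, 2) = 3 edges. P[all 3 edges red] = (1/2)^3, and likewise for blue, so P[monochromatic] = 2·(1/2)^3 = 2^{1 − 3} = 1/4.
By linearity: E[X] = C(37, 3) · 2^{1 − 3} = 7770 · 1/4 = 3885/2.
Numerically: E[X] ≈ 1942.500000.

E[X] = C(37,3)·2^(1−C(3,2)) = 3885/2 ≈ 1942.500000.


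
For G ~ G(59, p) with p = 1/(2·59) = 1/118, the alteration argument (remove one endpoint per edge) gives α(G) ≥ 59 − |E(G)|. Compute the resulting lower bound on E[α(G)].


E[|E(G)|] = C(59, 2)·p = 1711 · (1/118) = 29/2.
E[α(G)] ≥ n − E[|E(G)|] = 59 − 29/2 = 89/2.
Numerically: ≈ 44.50000.
(This is only a lower bound; the true E[α(G)] may be larger.)

E[α(G)] ≥ 89/2 ≈ 44.50000.


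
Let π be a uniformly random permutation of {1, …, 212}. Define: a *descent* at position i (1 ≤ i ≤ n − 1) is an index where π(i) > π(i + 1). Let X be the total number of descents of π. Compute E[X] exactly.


Write X = Σ X_I over i = 1, …, 211, with X_I the indicator of one descent.
There are 211 indicators.
For each fixed i, the pair (π(i), π(i+1)) is a uniformly random ordered pair of distinct values from {1, …, 212}; by symmetry P[π(i) > π(i+1)] = 1/2.
By linearity: E[X] = 211 · (1/2) = (212 − 1) · (1/2) = 211/2 ≈ 105.500000.

E[X] = 211/2 = 105.500000.


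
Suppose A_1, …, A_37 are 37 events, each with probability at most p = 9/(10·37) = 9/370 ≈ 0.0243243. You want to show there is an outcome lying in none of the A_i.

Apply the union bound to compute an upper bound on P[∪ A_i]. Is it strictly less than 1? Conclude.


Union bound: P[∪_{i=1}^{37} A_i] ≤ Σ_i P[A_i] ≤ 37·p = 37·(9/370) = 9/10.
Numerically: 9/10 ≈ 0.9000000.
Is 9/10 < 1? YES.
Since P[∪ A_i] ≤ 9/10 < 1, the complement has P[∩ A_i^c] ≥ 1 − 9/10 = 1/10 > 0, so some outcome avoids every A_i.

37·p = 9/10 ≈ 0.9000000; existence CERTIFIED by the union bound.


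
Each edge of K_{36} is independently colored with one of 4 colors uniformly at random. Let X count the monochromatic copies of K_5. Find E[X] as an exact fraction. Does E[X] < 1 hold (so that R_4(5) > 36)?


E[X] = C(36, 5) · 4^{1 − 10} = 376992 · 4^{−9} = 376992/262144.
As a reduced fraction: E[X] = 11781/8192 ≈ 1.43811.
Is E[X] < 1? NO.
Since E[X] ≥ 1, the first-moment bound is inconclusive at n = 36; it does NOT by itself certify R_4(5) > 36.

E[X] = 11781/8192 ≈ 1.43811; E[X] ≥ 1; first-moment method inconclusive here.


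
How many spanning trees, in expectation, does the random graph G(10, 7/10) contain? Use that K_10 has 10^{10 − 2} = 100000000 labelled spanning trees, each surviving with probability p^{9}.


K_10 has 10^{10 − 2} = 100000000 labelled spanning trees.
For each such spanning tree H, let X_H = 1 if all 9 edges of H are present in G. Then P[X_H = 1] = p^{9} = (7/10)^{9} = 40353607/1000000000.
By linearity: E[X] = Σ_H E[X_H] = 100000000 · p^{9} = 100000000 · 40353607/1000000000 = 40353607/10.
Numerically: E[X] ≈ 4.04e+06.

E[X] = 100000000 · (7/10)^{9} = 40353607/10 ≈ 4.04e+06.


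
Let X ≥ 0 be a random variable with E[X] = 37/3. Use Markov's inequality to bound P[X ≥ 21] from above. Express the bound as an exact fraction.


μ = E[X] = 37/3, a = 21.
Markov: P[X ≥ 21] ≤ μ/a = (37/3)/21 = 37/63.
Numerically: ≈ 0.587.
(Since a = 21 > μ = 12.333, the bound 37/63 is < 1 and informative.)

P[X ≥ 21] ≤ 37/63 ≈ 0.587.


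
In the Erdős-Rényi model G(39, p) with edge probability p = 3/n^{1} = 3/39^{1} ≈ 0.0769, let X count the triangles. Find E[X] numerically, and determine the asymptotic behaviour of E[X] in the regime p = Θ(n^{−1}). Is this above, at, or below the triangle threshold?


Number of potential triangles: C(39, 3) = 9139.
Each occurs with probability p³ ≈ (0.0769)³ ≈ 4.55166e-04.
By linearity: E[X] = C(39, 3)·p³ ≈ 9139 · 4.55166e-04 ≈ 4.160.
Here α = 1, so p = 3/n is exactly at the triangle threshold p ~ 1/n. Asymptotically E[X] → c³/6 = 3³/6 = 9/2 ≈ 4.500, a bounded constant. In this regime the triangle count is asymptotically Poisson(c³/6).

E[X] ≈ 4.160; in regime p = Θ(1/n^{1}) E[X] stays bounded (at the triangle threshold p ~ 1/n).


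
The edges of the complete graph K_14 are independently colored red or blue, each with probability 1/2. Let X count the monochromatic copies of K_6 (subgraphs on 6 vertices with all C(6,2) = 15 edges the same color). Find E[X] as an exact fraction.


Let X = Σ_S X_S over the C(14, 6) = 3003 subsets S of size 6, where X_S = 1 if the K_6 on S is monochromatic.
For a fixed S, the K_6 on S has C(6, 2) = 15 edges. P[all 15 edges red] = (1/2)^15, and likewise for blue, so P[monochromatic] = 2·(1/2)^15 = 2^{1 − 15} = 1/16384.
By linearity of expectation: E[X] = C(14, 6) · 2^{1 − 15} = 3003 · 1/16384 = 3003/16384.
Numerically: E[X] ≈ 0.1833.

E[X] = C(14,6)·2^(1−C(6,2)) = 3003/16384 ≈ 0.1833.


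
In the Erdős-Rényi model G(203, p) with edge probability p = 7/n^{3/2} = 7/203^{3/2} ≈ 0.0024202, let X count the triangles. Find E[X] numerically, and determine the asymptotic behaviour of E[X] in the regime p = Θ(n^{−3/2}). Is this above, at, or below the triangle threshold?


Number of potential triangles: C(203, 3) = 1373701.
Each occurs with probability p³ ≈ (0.0024202)³ ≈ 1.4176269e-08.
By linearity: E[X] = C(203, 3)·p³ ≈ 1373701 · 1.4176269e-08 ≈ 0.01947.
Since α = 3/2 > 1, p = c/n^{3/2} = o(1/n) is below the triangle threshold p ~ 1/n. Asymptotically E[X] ~ (c³/6)·n^{3(1−α)} = (7³/6)·n^{-1.5} → 0, so by Markov's inequality G has no triangles w.h.p.

E[X] ≈ 0.01947; in regime p = Θ(1/n^{3/2}) E[X] tends to 0 (below the triangle threshold p ~ 1/n).


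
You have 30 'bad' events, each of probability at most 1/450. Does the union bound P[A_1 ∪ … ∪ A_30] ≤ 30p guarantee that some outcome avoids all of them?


Union bound: P[∪_{i=1}^{30} A_i] ≤ Σ_i P[A_i] ≤ 30·p = 30·(1/450) = 1/15.
Numerically: 1/15 ≈ 0.0667.
Is 1/15 < 1? YES.
Since P[∪ A_i] ≤ 1/15 < 1, the complement has P[∩ A_i^c] ≥ 1 − 1/15 = 14/15 > 0, so some outcome avoids every A_i.

30·p = 1/15 ≈ 0.0667; existence CERTIFIED by the union bound.


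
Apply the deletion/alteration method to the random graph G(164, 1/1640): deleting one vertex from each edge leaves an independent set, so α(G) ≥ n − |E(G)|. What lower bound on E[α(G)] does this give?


E[|E(G)|] = C(164, 2)·p = 13366 · (1/1640) = 163/20.
E[α(G)] ≥ n − E[|E(G)|] = 164 − 163/20 = 3117/20.
Numerically: ≈ 155.85000.
(This is only a lower bound; the true E[α(G)] may be larger.)

E[α(G)] ≥ 3117/20 ≈ 155.85000.


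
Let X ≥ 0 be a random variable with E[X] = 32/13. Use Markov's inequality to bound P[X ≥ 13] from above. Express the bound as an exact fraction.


μ = E[X] = 32/13, a = 13.
Markov: P[X ≥ 13] ≤ μ/a = (32/13)/13 = 32/169.
Numerically: ≈ 0.18935.
(Since a = 13 > μ = 2.46154, the bound 32/169 is < 1 and informative.)

P[X ≥ 13] ≤ 32/169 ≈ 0.18935.


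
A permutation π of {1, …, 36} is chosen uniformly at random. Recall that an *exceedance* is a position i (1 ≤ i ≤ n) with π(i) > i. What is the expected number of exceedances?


Write X = Σ_{i=1}^{36} X_i, where X_i = 1_{π(i) > i}.
For each fixed i, π(i) is uniform over {1, …, 36} (marginal of a uniform permutation), so P[π(i) > i] = (n − i)/n. Summing: Σ_{i=1}^{36} (n − i)/n = (0 + 1 + … + 35)/36 = 36(36 − 1)/(2·36) = (36 − 1)/2.
Hence E[X] = Σ_{i=1}^{36} (36 − i)/36 = 35/2 ≈ 17.500000.

E[X] = 35/2 = 17.500000.


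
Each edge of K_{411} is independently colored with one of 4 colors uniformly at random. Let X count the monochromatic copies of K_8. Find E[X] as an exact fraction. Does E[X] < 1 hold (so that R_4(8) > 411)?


E[X] = C(411, 8) · 4^{1 − 28} = 18855821462126715 · 4^{−27} = 18855821462126715/18014398509481984.
As a reduced fraction: E[X] = 18855821462126715/18014398509481984 ≈ 1.047.
Is E[X] < 1? NO.
Since E[X] ≥ 1, the first-moment bound is inconclusive at n = 411; it does NOT by itself certify R_4(8) > 411.

E[X] = 18855821462126715/18014398509481984 ≈ 1.047; E[X] ≥ 1; first-moment method inconclusive here.


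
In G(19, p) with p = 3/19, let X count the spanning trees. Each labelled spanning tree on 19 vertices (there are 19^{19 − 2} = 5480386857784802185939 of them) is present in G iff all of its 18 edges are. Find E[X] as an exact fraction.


K_19 has 19^{19 − 2} = 5480386857784802185939 labelled spanning trees.
For each such spanning tree H, let X_H = 1 if all 18 edges of H are present in G. Then P[X_H = 1] = p^{18} = (3/19)^{18} = 387420489/104127350297911241532841.
By linearity of expectation: E[X] = Σ_H E[X_H] = 5480386857784802185939 · p^{18} = 5480386857784802185939 · 387420489/104127350297911241532841 = 387420489/19.
Numerically: E[X] ≈ 2.0391e+07.

E[X] = 5480386857784802185939 · (3/19)^{18} = 387420489/19 ≈ 2.0391e+07.


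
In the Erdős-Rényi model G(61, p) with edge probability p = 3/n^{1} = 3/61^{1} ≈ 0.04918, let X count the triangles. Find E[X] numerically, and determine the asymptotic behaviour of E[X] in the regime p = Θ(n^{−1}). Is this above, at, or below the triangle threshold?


Number of potential triangles: C(61, 3) = 35990.
Each occurs with probability p³ ≈ (0.04918)³ ≈ 1.1895269e-04.
By linearity: E[X] = C(61, 3)·p³ ≈ 35990 · 1.1895269e-04 ≈ 4.28111.
Here α = 1, so p = 3/n is exactly at the triangle threshold p ~ 1/n. Asymptotically E[X] → c³/6 = 3³/6 = 9/2 ≈ 4.50000, a bounded constant. In this regime the triangle count is asymptotically Poisson(c³/6).

E[X] ≈ 4.28111; in regime p = Θ(1/n^{1}) E[X] stays bounded (at the triangle threshold p ~ 1/n).


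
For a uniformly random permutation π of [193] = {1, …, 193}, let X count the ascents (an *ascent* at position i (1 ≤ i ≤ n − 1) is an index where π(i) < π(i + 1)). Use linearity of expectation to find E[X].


Write X = Σ X_I over i = 1, …, 192, with X_I the indicator of one ascent.
There are 192 indicators.
For each fixed i, the pair (π(i), π(i+1)) is a uniformly random ordered pair of distinct values from {1, …, 193}; by symmetry P[π(i) < π(i+1)] = 1/2.
By linearity: E[X] = 192 · (1/2) = (193 − 1) · (1/2) = 96 ≈ 96.000000.

E[X] = 96 = 96.000000.


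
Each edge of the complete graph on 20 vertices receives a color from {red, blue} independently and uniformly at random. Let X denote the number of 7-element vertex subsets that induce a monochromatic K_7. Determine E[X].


Let X = Σ_S X_S over the C(20, 7) = 77520 subsets S of size 7, where X_S = 1 if the K_7 on S is monochromatic.
For a fixed S, the K_7 on S has C(7, 2) = 21 edges. P[all 21 edges red] = (1/2)^21, and likewise for blue, so P[monochromatic] = 2·(1/2)^21 = 2^{1 − 21} = 1/1048576.
By linearity of expectation: E[X] = C(20, 7) · 2^{1 − 21} = 77520 · 1/1048576 = 4845/65536.
Numerically: E[X] ≈ 0.074.

E[X] = C(20,7)·2^(1−C(7,2)) = 4845/65536 ≈ 0.074.


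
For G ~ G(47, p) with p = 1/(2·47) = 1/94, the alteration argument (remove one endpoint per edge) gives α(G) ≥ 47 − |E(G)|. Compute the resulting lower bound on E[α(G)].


E[|E(G)|] = C(47, 2)·p = 1081 · (1/94) = 23/2.
E[α(G)] ≥ n − E[|E(G)|] = 47 − 23/2 = 71/2.
Numerically: ≈ 35.5000.
(This is only a lower bound; the true E[α(G)] may be larger.)

E[α(G)] ≥ 71/2 ≈ 35.5000.


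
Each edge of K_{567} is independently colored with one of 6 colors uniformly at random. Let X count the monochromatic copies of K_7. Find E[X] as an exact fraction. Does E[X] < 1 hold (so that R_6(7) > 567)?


E[X] = C(567, 7) · 6^{1 − 21} = 3601671315933933 · 6^{−20} = 3601671315933933/3656158440062976.
As a reduced fraction: E[X] = 44465077974493/45137758519296 ≈ 0.9850972.
Is E[X] < 1? YES.
Since E[X] < 1, there exists a 6-coloring of K_{567} with no monochromatic K_7; hence R_6(7) > 567.

E[X] = 44465077974493/45137758519296 ≈ 0.9850972; E[X] < 1, so R_6(7) > 567.


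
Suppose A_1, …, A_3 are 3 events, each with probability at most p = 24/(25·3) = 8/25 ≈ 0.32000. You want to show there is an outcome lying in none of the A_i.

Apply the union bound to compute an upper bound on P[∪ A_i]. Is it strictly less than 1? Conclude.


Union bound: P[∪_{i=1}^{3} A_i] ≤ Σ_i P[A_i] ≤ 3·p = 3·(8/25) = 24/25.
Numerically: 24/25 ≈ 0.96000.
Is 24/25 < 1? YES.
Since P[∪ A_i] ≤ 24/25 < 1, the complement has P[∩ A_i^c] ≥ 1 − 24/25 = 1/25 > 0, so some outcome avoids every A_i.

3·p = 24/25 ≈ 0.96000; existence CERTIFIED by the union bound.


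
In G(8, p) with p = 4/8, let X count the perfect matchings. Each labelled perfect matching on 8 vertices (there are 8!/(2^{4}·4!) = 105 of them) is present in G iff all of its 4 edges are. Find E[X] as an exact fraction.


K_8 has 8!/(2^{4}·4!) = 105 labelled perfect matchings.
For each such perfect matching H, let X_H = 1 if all 4 edges of H are present in G. Then P[X_H = 1] = p^{4} = (1/2)^{4} = 1/16.
By linearity: E[X] = Σ_H E[X_H] = 105 · p^{4} = 105 · 1/16 = 105/16.
Numerically: E[X] ≈ 6.5625.

E[X] = 105 · (1/2)^{4} = 105/16 ≈ 6.5625.


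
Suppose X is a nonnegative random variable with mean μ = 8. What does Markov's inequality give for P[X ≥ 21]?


μ = E[X] = 8, a = 21.
Markov: P[X ≥ 21] ≤ μ/a = (8)/21 = 8/21.
Numerically: ≈ 0.38095.
(Since a = 21 > μ = 8.00000, the bound 8/21 is < 1 and informative.)

P[X ≥ 21] ≤ 8/21 ≈ 0.38095.


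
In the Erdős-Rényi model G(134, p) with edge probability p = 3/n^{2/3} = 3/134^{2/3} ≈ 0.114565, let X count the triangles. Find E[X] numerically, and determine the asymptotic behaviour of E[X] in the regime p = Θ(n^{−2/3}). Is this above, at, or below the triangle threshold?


Number of potential triangles: C(134, 3) = 392084.
Each occurs with probability p³ ≈ (0.114565)³ ≈ 1.50367565e-03.
By linearity: E[X] = C(134, 3)·p³ ≈ 392084 · 1.50367565e-03 ≈ 589.567164.
Since α = 2/3 < 1, p = c/n^{2/3} ≫ 1/n is above the triangle threshold p ~ 1/n. Asymptotically E[X] ~ (c³/6)·n^{3(1−α)} = (3³/6)·n^{1} → ∞; triangles are abundant w.h.p.

E[X] ≈ 589.567164; in regime p = Θ(1/n^{2/3}) E[X] diverges (above the triangle threshold p ~ 1/n).


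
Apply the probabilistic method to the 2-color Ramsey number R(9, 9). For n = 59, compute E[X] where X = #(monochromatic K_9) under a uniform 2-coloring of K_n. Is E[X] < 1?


E[X] = C(59, 9) · 2^{1 − 36} = 12565671261 · 2^{−35} = 12565671261/34359738368.
As a reduced fraction: E[X] = 12565671261/34359738368 ≈ 0.3657092.
Is E[X] < 1? YES.
Since E[X] < 1, there exists a 2-coloring of K_{59} with no monochromatic K_9; hence R(9, 9) > 59.

E[X] = 12565671261/34359738368 ≈ 0.3657092; E[X] < 1, so R(9, 9) > 59.


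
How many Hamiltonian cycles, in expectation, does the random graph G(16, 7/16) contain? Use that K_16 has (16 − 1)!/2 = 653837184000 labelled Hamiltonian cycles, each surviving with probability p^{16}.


K_16 has (16 − 1)!/2 = 653837184000 labelled Hamiltonian cycles.
For each such Hamiltonian cycle H, let X_H = 1 if all 16 edges of H are present in G. Then P[X_H = 1] = p^{16} = (7/16)^{16} = 33232930569601/18446744073709551616.
By linearity: E[X] = Σ_H E[X_H] = 653837184000 · p^{16} = 653837184000 · 33232930569601/18446744073709551616 = 21219654042671322112875/18014398509481984.
Numerically: E[X] ≈ 1.178e+06.

E[X] = 653837184000 · (7/16)^{16} = 21219654042671322112875/18014398509481984 ≈ 1.178e+06.


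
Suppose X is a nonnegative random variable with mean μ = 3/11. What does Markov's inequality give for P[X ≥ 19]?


μ = E[X] = 3/11, a = 19.
Markov: P[X ≥ 19] ≤ μ/a = (3/11)/19 = 3/209.
Numerically: ≈ 0.014354.
(Since a = 19 > μ = 0.272727, the bound 3/209 is < 1 and informative.)

P[X ≥ 19] ≤ 3/209 ≈ 0.014354.


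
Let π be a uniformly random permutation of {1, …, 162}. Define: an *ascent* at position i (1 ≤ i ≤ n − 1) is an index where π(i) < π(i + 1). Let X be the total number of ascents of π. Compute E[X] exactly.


Write X = Σ X_I over i = 1, …, 161, with X_I the indicator of one ascent.
There are 161 indicators.
For each fixed i, the pair (π(i), π(i+1)) is a uniformly random ordered pair of distinct values from {1, …, 162}; by symmetry P[π(i) < π(i+1)] = 1/2.
By linearity: E[X] = 161 · (1/2) = (162 − 1) · (1/2) = 161/2 ≈ 80.5000.

E[X] = 161/2 = 80.5000.


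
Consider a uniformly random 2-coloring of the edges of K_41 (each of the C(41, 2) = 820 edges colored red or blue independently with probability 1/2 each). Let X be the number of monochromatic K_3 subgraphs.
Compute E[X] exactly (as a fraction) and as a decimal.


Let X = Σ_S X_S over the C(41, 3) = 10660 subsets S of size 3, where X_S = 1 if the K_3 on S is monochromatic.
For a fixed S, the K_3 on S has C(3, 2) = 3 edges. P[all 3 edges red] = (1/2)^3, and likewise for blue, so P[monochromatic] = 2·(1/2)^3 = 2^{1 − 3} = 1/4.
By linearity of expectation: E[X] = C(41, 3) · 2^{1 − 3} = 10660 · 1/4 = 2665.
Numerically: E[X] ≈ 2665.000.

E[X] = C(41,3)·2^(1−C(3,2)) = 2665 ≈ 2665.000.


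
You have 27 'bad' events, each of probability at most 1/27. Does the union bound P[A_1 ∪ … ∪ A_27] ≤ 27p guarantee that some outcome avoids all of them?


Union bound: P[∪_{i=1}^{27} A_i] ≤ Σ_i P[A_i] ≤ 27·p = 27·(1/27) = 1.
Numerically: 1 ≈ 1.000.
Is 1 < 1? NO.
Since the bound 1 is ≥ 1, the union bound is uninformative here; it does NOT by itself certify existence.

27·p = 1 ≈ 1.000; existence NOT certified by the union bound.


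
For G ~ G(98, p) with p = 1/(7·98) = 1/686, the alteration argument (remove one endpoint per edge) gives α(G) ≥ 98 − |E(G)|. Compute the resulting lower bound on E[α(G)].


E[|E(G)|] = C(98, 2)·p = 4753 · (1/686) = 97/14.
E[α(G)] ≥ n − E[|E(G)|] = 98 − 97/14 = 1275/14.
Numerically: ≈ 91.071429.
(This is only a lower bound; the true E[α(G)] may be larger.)

E[α(G)] ≥ 1275/14 ≈ 91.071429.


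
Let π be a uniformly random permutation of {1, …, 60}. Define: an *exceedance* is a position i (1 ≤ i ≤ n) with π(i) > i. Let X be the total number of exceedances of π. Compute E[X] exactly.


Write X = Σ_{i=1}^{60} X_i, where X_i = 1_{π(i) > i}.
For each fixed i, π(i) is uniform over {1, …, 60} (marginal of a uniform permutation), so P[π(i) > i] = (n − i)/n. Summing: Σ_{i=1}^{60} (n − i)/n = (0 + 1 + … + 59)/60 = 60(60 − 1)/(2·60) = (60 − 1)/2.
Hence E[X] = Σ_{i=1}^{60} (60 − i)/60 = 59/2 ≈ 29.5000.

E[X] = 59/2 = 29.5000.


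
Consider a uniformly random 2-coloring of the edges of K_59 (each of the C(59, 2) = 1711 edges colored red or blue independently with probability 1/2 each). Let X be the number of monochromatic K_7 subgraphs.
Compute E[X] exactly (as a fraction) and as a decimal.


Let X = Σ_S X_S over the C(59, 7) = 341149446 subsets S of size 7, where X_S = 1 if the K_7 on S is monochromatic.
For a fixed S, the K_7 on S has C(7, 2) = 21 edges. P[all 21 edges red] = (1/2)^21, and likewise for blue, so P[monochromatic] = 2·(1/2)^21 = 2^{1 − 21} = 1/1048576.
By linearity: E[X] = C(59, 7) · 2^{1 − 21} = 341149446 · 1/1048576 = 170574723/524288.
Numerically: E[X] ≈ 325.345465.

E[X] = C(59,7)·2^(1−C(7,2)) = 170574723/524288 ≈ 325.345465.


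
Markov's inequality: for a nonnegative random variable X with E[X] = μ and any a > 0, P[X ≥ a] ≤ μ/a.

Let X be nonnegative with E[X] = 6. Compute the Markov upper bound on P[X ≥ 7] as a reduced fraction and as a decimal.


μ = E[X] = 6, a = 7.
Markov: P[X ≥ 7] ≤ μ/a = (6)/7 = 6/7.
Numerically: ≈ 0.85714.
(Since a = 7 > μ = 6.00000, the bound 6/7 is < 1 and informative.)

P[X ≥ 7] ≤ 6/7 ≈ 0.85714.


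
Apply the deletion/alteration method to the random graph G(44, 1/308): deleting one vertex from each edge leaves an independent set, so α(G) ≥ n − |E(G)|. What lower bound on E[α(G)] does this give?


E[|E(G)|] = C(44, 2)·p = 946 · (1/308) = 43/14.
E[α(G)] ≥ n − E[|E(G)|] = 44 − 43/14 = 573/14.
Numerically: ≈ 40.929.
(This is only a lower bound; the true E[α(G)] may be larger.)

E[α(G)] ≥ 573/14 ≈ 40.929.


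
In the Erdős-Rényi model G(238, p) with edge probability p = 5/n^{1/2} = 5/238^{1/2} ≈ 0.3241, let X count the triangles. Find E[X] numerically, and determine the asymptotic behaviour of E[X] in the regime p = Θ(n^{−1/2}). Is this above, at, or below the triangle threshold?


Number of potential triangles: C(238, 3) = 2218636.
Each occurs with probability p³ ≈ (0.3241)³ ≈ 3.404431e-02.
By linearity: E[X] = C(238, 3)·p³ ≈ 2218636 · 3.404431e-02 ≈ 75531.9389.
Since α = 1/2 < 1, p = c/n^{1/2} ≫ 1/n is above the triangle threshold p ~ 1/n. Asymptotically E[X] ~ (c³/6)·n^{3(1−α)} = (5³/6)·n^{1.5} → ∞; triangles are abundant w.h.p.

E[X] ≈ 75531.9389; in regime p = Θ(1/n^{1/2}) E[X] diverges (above the triangle threshold p ~ 1/n).


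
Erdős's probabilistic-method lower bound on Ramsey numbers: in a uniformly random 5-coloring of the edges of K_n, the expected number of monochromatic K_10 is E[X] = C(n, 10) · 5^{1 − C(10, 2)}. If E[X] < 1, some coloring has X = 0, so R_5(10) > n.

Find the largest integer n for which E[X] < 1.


We need C(n, 10) · 5^{1 − 45} < 1, i.e. C(n, 10) < 5^{45 − 1} = 5684341886080801486968994140625.
Check values of n near the boundary:
  n = 5389: C(5389, 10) = 5645340767466558997768874792926; 5645340767466558997768874792926 < 5684341886080801486968994140625? YES
  n = 5390: C(5390, 10) = 5655833965919099070255434039753; 5655833965919099070255434039753 < 5684341886080801486968994140625? YES
  n = 5391: C(5391, 10) = 5666344714787188828795213697883; 5666344714787188828795213697883 < 5684341886080801486968994140625? YES
  n = 5392: C(5392, 10) = 5676873040158402483252283957448; 5676873040158402483252283957448 < 5684341886080801486968994140625? YES
  n = 5393: C(5393, 10) = 5687418968154238267170642278008; 5687418968154238267170642278008 < 5684341886080801486968994140625? NO
The largest n with C(n, 10) < 5684341886080801486968994140625 is n = 5392 (where E[X] = 5676873040158402483252283957448/5684341886080801486968994140625 ≈ 0.9987). Hence R_5(10) > 5392, i.e. R_5(10) ≥ 5393.

Largest n = 5392; hence R_5(10) > 5392.


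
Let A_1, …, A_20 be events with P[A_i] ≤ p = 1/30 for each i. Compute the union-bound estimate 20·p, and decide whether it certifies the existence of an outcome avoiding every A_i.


Union bound: P[∪_{i=1}^{20} A_i] ≤ Σ_i P[A_i] ≤ 20·p = 20·(1/30) = 2/3.
Numerically: 2/3 ≈ 0.6666667.
Is 2/3 < 1? YES.
Since P[∪ A_i] ≤ 2/3 < 1, the complement has P[∩ A_i^c] ≥ 1 − 2/3 = 1/3 > 0, so some outcome avoids every A_i.

20·p = 2/3 ≈ 0.6666667; existence CERTIFIED by the union bound.


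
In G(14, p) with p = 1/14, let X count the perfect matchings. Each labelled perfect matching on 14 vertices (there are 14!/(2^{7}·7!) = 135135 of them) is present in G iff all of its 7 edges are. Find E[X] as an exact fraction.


K_14 has 14!/(2^{7}·7!) = 135135 labelled perfect matchings.
For each such perfect matching H, let X_H = 1 if all 7 edges of H are present in G. Then P[X_H = 1] = p^{7} = (1/14)^{7} = 1/105413504.
By linearity: E[X] = Σ_H E[X_H] = 135135 · p^{7} = 135135 · 1/105413504 = 19305/15059072.
Numerically: E[X] ≈ 0.00128.

E[X] = 135135 · (1/14)^{7} = 19305/15059072 ≈ 0.00128.


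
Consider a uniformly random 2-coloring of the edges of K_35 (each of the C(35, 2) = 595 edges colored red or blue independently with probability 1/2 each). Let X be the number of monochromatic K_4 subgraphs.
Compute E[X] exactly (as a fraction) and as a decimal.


Let X = Σ_S X_S over the C(35, 4) = 52360 subsets S of size 4, where X_S = 1 if the K_4 on S is monochromatic.
For a fixed S, the K_4 on S has C(4, 2) = 6 edges. P[all 6 edges red] = (1/2)^6, and likewise for blue, so P[monochromatic] = 2·(1/2)^6 = 2^{1 − 6} = 1/32.
By linearity of expectation: E[X] = C(35, 4) · 2^{1 − 6} = 52360 · 1/32 = 6545/4.
Numerically: E[X] ≈ 1636.250.

E[X] = C(35,4)·2^(1−C(4,2)) = 6545/4 ≈ 1636.250.


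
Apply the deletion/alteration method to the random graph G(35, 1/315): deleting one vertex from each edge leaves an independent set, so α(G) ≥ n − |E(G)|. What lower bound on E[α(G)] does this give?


E[|E(G)|] = C(35, 2)·p = 595 · (1/315) = 17/9.
E[α(G)] ≥ n − E[|E(G)|] = 35 − 17/9 = 298/9.
Numerically: ≈ 33.111.
(This is only a lower bound; the true E[α(G)] may be larger.)

E[α(G)] ≥ 298/9 ≈ 33.111.


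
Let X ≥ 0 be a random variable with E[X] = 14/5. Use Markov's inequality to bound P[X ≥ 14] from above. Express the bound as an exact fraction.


μ = E[X] = 14/5, a = 14.
Markov: P[X ≥ 14] ≤ μ/a = (14/5)/14 = 1/5.
Numerically: ≈ 0.20000.
(Since a = 14 > μ = 2.80000, the bound 1/5 is < 1 and informative.)

P[X ≥ 14] ≤ 1/5 ≈ 0.20000.


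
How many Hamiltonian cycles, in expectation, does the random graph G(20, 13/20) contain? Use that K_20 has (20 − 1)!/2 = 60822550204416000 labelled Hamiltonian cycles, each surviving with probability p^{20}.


K_20 has (20 − 1)!/2 = 60822550204416000 labelled Hamiltonian cycles.
For each such Hamiltonian cycle H, let X_H = 1 if all 20 edges of H are present in G. Then P[X_H = 1] = p^{20} = (13/20)^{20} = 19004963774880799438801/104857600000000000000000000.
By linearity: E[X] = Σ_H E[X_H] = 60822550204416000 · p^{20} = 60822550204416000 · 19004963774880799438801/104857600000000000000000000 = 282209561360057334695429506990221/25600000000000000000.
Numerically: E[X] ≈ 1.102e+13.

E[X] = 60822550204416000 · (13/20)^{20} = 282209561360057334695429506990221/25600000000000000000 ≈ 1.102e+13.


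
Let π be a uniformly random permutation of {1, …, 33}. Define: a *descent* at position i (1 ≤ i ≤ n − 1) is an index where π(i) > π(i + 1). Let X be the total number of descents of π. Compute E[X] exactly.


Write X = Σ X_I over i = 1, …, 32, with X_I the indicator of one descent.
There are 32 indicators.
For each fixed i, the pair (π(i), π(i+1)) is a uniformly random ordered pair of distinct values from {1, …, 33}; by symmetry P[π(i) > π(i+1)] = 1/2.
By linearity: E[X] = 32 · (1/2) = (33 − 1) · (1/2) = 16 ≈ 16.000.

E[X] = 16 = 16.000.


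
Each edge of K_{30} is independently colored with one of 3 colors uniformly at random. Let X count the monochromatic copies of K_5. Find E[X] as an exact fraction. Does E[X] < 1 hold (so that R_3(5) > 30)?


E[X] = C(30, 5) · 3^{1 − 10} = 142506 · 3^{−9} = 142506/19683.
As a reduced fraction: E[X] = 5278/729 ≈ 7.2400549.
Is E[X] < 1? NO.
Since E[X] ≥ 1, the first-moment bound is inconclusive at n = 30; it does NOT by itself certify R_3(5) > 30.

E[X] = 5278/729 ≈ 7.2400549; E[X] ≥ 1; first-moment method inconclusive here.


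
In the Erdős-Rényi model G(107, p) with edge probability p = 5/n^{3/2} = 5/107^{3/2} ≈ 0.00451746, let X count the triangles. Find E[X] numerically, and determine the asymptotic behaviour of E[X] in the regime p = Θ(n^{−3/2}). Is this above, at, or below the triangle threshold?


Number of potential triangles: C(107, 3) = 198485.
Each occurs with probability p³ ≈ (0.00451746)³ ≈ 9.21898299e-08.
By linearity: E[X] = C(107, 3)·p³ ≈ 198485 · 9.21898299e-08 ≈ 0.018298.
Since α = 3/2 > 1, p = c/n^{3/2} = o(1/n) is below the triangle threshold p ~ 1/n. Asymptotically E[X] ~ (c³/6)·n^{3(1−α)} = (5³/6)·n^{-1.5} → 0, so by Markov's inequality G has no triangles w.h.p.

E[X] ≈ 0.018298; in regime p = Θ(1/n^{3/2}) E[X] tends to 0 (below the triangle threshold p ~ 1/n).


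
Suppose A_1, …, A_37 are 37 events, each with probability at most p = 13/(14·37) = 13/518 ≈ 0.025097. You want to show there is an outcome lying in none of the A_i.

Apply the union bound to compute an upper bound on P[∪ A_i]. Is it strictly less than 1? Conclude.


Union bound: P[∪_{i=1}^{37} A_i] ≤ Σ_i P[A_i] ≤ 37·p = 37·(13/518) = 13/14.
Numerically: 13/14 ≈ 0.928571.
Is 13/14 < 1? YES.
Since P[∪ A_i] ≤ 13/14 < 1, the complement has P[∩ A_i^c] ≥ 1 − 13/14 = 1/14 > 0, so some outcome avoids every A_i.

37·p = 13/14 ≈ 0.928571; existence CERTIFIED by the union bound.


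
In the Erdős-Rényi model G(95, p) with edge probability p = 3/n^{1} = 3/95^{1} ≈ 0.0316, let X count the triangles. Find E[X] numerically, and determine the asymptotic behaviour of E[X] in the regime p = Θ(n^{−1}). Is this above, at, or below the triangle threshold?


Number of potential triangles: C(95, 3) = 138415.
Each occurs with probability p³ ≈ (0.0316)³ ≈ 3.14915e-05.
By linearity: E[X] = C(95, 3)·p³ ≈ 138415 · 3.14915e-05 ≈ 4.359.
Here α = 1, so p = 3/n is exactly at the triangle threshold p ~ 1/n. Asymptotically E[X] → c³/6 = 3³/6 = 9/2 ≈ 4.500, a bounded constant. In this regime the triangle count is asymptotically Poisson(c³/6).

E[X] ≈ 4.359; in regime p = Θ(1/n^{1}) E[X] stays bounded (at the triangle threshold p ~ 1/n).


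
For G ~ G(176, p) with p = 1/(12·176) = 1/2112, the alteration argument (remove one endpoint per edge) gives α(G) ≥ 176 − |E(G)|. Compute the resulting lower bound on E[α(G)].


E[|E(G)|] = C(176, 2)·p = 15400 · (1/2112) = 175/24.
E[α(G)] ≥ n − E[|E(G)|] = 176 − 175/24 = 4049/24.
Numerically: ≈ 168.708.
(This is only a lower bound; the true E[α(G)] may be larger.)

E[α(G)] ≥ 4049/24 ≈ 168.708.


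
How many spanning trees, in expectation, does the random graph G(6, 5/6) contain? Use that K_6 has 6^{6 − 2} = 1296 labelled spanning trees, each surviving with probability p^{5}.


K_6 has 6^{6 − 2} = 1296 labelled spanning trees.
For each such spanning tree H, let X_H = 1 if all 5 edges of H are present in G. Then P[X_H = 1] = p^{5} = (5/6)^{5} = 3125/7776.
By linearity of expectation: E[X] = Σ_H E[X_H] = 1296 · p^{5} = 1296 · 3125/7776 = 3125/6.
Numerically: E[X] ≈ 520.8.

E[X] = 1296 · (5/6)^{5} = 3125/6 ≈ 520.8.


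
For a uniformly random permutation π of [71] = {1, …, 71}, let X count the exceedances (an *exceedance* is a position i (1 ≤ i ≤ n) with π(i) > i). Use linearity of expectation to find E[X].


Write X = Σ_{i=1}^{71} X_i, where X_i = 1_{π(i) > i}.
For each fixed i, π(i) is uniform over {1, …, 71} (marginal of a uniform permutation), so P[π(i) > i] = (n − i)/n. Summing: Σ_{i=1}^{71} (n − i)/n = (0 + 1 + … + 70)/71 = 71(71 − 1)/(2·71) = (71 − 1)/2.
Hence E[X] = Σ_{i=1}^{71} (71 − i)/71 = 35 ≈ 35.0000.

E[X] = 35 = 35.0000.


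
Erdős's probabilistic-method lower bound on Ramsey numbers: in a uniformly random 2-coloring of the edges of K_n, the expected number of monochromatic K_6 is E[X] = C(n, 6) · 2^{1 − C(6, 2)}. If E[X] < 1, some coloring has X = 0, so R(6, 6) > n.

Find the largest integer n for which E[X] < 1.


We need C(n, 6) · 2^{1 − 15} < 1, i.e. C(n, 6) < 2^{15 − 1} = 16384.
Check values of n near the boundary:
  n = 11: C(11, 6) = 462; 462 < 16384? YES
  n = 12: C(12, 6) = 924; 924 < 16384? YES
  n = 13: C(13, 6) = 1716; 1716 < 16384? YES
  n = 14: C(14, 6) = 3003; 3003 < 16384? YES
  n = 15: C(15, 6) = 5005; 5005 < 16384? YES
  n = 16: C(16, 6) = 8008; 8008 < 16384? YES
  n = 17: C(17, 6) = 12376; 12376 < 16384? YES
  n = 18: C(18, 6) = 18564; 18564 < 16384? NO
  n = 19: C(19, 6) = 27132; 27132 < 16384? NO
The largest n with C(n, 6) < 16384 is n = 17 (where E[X] = 1547/2048 ≈ 0.7554). Hence R(6, 6) > 17, i.e. R(6, 6) ≥ 18.

Largest n = 17; hence R(6, 6) > 17.


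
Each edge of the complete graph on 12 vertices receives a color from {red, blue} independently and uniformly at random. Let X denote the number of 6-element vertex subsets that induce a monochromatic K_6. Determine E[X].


Let X = Σ_S X_S over the C(12, 6) = 924 subsets S of size 6, where X_S = 1 if the K_6 on S is monochromatic.
For a fixed S, the K_6 on S has C(6, 2) = 15 edges. P[all 15 edges red] = (1/2)^15, and likewise for blue, so P[monochromatic] = 2·(1/2)^15 = 2^{1 − 15} = 1/16384.
By linearity of expectation: E[X] = C(12, 6) · 2^{1 − 15} = 924 · 1/16384 = 231/4096.
Numerically: E[X] ≈ 0.056396.

E[X] = C(12,6)·2^(1−C(6,2)) = 231/4096 ≈ 0.056396.


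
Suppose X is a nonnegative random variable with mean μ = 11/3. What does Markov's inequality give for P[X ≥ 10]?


μ = E[X] = 11/3, a = 10.
Markov: P[X ≥ 10] ≤ μ/a = (11/3)/10 = 11/30.
Numerically: ≈ 0.366667.
(Since a = 10 > μ = 3.666667, the bound 11/30 is < 1 and informative.)

P[X ≥ 10] ≤ 11/30 ≈ 0.366667.


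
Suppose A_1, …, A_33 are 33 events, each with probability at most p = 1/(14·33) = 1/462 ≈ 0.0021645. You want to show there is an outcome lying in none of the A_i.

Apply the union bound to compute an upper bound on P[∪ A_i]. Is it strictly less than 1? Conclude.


Union bound: P[∪_{i=1}^{33} A_i] ≤ Σ_i P[A_i] ≤ 33·p = 33·(1/462) = 1/14.
Numerically: 1/14 ≈ 0.0714286.
Is 1/14 < 1? YES.
Since P[∪ A_i] ≤ 1/14 < 1, the complement has P[∩ A_i^c] ≥ 1 − 1/14 = 13/14 > 0, so some outcome avoids every A_i.

33·p = 1/14 ≈ 0.0714286; existence CERTIFIED by the union bound.


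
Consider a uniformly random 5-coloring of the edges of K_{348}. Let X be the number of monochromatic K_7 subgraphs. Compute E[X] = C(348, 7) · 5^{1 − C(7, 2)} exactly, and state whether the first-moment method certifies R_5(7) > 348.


E[X] = C(348, 7) · 5^{1 − 21} = 115412286408552 · 5^{−20} = 115412286408552/95367431640625.
As a reduced fraction: E[X] = 115412286408552/95367431640625 ≈ 1.2101855.
Is E[X] < 1? NO.
Since E[X] ≥ 1, the first-moment bound is inconclusive at n = 348; it does NOT by itself certify R_5(7) > 348.

E[X] = 115412286408552/95367431640625 ≈ 1.2101855; E[X] ≥ 1; first-moment method inconclusive here.


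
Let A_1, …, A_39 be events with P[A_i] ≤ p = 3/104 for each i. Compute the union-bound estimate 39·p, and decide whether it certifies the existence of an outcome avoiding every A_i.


Union bound: P[∪_{i=1}^{39} A_i] ≤ Σ_i P[A_i] ≤ 39·p = 39·(3/104) = 9/8.
Numerically: 9/8 ≈ 1.125000.
Is 9/8 < 1? NO.
Since the bound 9/8 is ≥ 1, the union bound is uninformative here; it does NOT by itself certify existence.

39·p = 9/8 ≈ 1.125000; existence NOT certified by the union bound.
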